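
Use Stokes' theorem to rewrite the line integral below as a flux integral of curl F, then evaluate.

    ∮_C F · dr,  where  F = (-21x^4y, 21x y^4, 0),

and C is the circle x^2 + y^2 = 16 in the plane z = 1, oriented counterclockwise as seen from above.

Let S be the flat disk x^2 + y^2 ≤ 16 in the plane z = 1, with upward unit normal n̂ = ẑ. By Stokes' theorem,

    ∮_C F · dr = ∬_S (∇ × F) · n̂ dS = ∬_D (curl F)_z dA,

where D is the disk x^2 + y^2 ≤ 16.

Compute the curl of F = (-21x^4y, 21x y^4, 0):
    (∇ × F)_x = ∂F_z/∂y - ∂F_y/∂z = 0,
    (∇ × F)_y = ∂F_x/∂z - ∂F_z/∂x = 0,
    (∇ × F)_z = ∂F_y/∂x - ∂F_x/∂y = 21x^4 + 21y^4.

On z = 1, (curl F)_z = 21x^4 + 21y^4.

Convert to polar (x = r cos θ, y = r sin θ, dA = r dr dθ); the integrand becomes 21r^4(sin(θ)^4 + cos(θ)^4), so

    ∬_D (curl F)_z dA = ∫_0^{2π} ∫_0^{4} (21r^4(sin(θ)^4 + cos(θ)^4)) · r dr dθ.

Inner (r from 0 to 4): 14336sin(θ)^4 + 14336cos(θ)^4.
Outer (θ from 0 to 2π): 21504π.

Therefore ∮_C F · dr = 21504π.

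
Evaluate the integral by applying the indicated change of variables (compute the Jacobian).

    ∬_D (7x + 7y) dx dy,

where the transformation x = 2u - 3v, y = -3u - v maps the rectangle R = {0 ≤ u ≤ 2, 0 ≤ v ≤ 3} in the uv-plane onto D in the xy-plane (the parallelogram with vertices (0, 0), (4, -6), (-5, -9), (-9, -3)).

Compute the Jacobian determinant of (x, y) with respect to (u, v):

    ∂(x,y)/∂(u,v) = | 2  -3 | = (2)(-1) - (-3)(-3) = -11.
                   | -3  -1 |

Its absolute value is |J| = 11 (the area scaling factor).

Substituting x = 2u - 3v, y = -3u - v into the integrand,

    7x + 7y → -7u - 28v,

so the integral becomes

    ∬_R (-7u - 28v) · |J| du dv = ∫_0^2 ∫_0^3 (-77u - 308v) dv du.

Inner (v): -231u - 1386.
Outer (u): -3234.

Therefore ∬_D (7x + 7y) dx dy = -3234.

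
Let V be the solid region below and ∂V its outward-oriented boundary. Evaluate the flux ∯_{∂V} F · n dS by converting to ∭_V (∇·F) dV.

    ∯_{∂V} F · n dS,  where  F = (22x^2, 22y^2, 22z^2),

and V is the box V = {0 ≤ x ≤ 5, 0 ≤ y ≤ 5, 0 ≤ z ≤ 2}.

By the divergence theorem,

    ∯_{∂V} F · n dS = ∭_V (∇ · F) dV.

Compute the divergence:
    ∇ · F = ∂F_x/∂x + ∂F_y/∂y + ∂F_z/∂z = 44x + 44y + 44z.

V is a rectangular box, so dV = dx dy dz with 0 ≤ x ≤ 5, 0 ≤ y ≤ 5, 0 ≤ z ≤ 2.

Integrate (44x + 44y + 44z) over V as an iterated integral:

    ∭_V (∇·F) dV = ∫_0^{5} ∫_0^{5} ∫_0^{2} (44x + 44y + 44z) dz dy dx.

Inner (z from 0 to 2): 88x + 88y + 88.
Middle (y from 0 to 5): 440x + 1540.
Outer (x from 0 to 5): 13200.

Therefore ∯_{∂V} F · n dS = 13200.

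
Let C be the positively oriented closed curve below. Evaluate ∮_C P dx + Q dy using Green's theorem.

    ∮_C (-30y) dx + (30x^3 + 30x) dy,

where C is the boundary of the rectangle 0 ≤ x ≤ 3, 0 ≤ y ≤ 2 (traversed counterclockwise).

Green's theorem converts the closed line integral into a double integral over the enclosed region D:

    ∮_C P dx + Q dy = ∬_D (∂Q/∂x - ∂P/∂y) dA.

Here P = -30y, Q = 30x^3 + 30x, so

    ∂Q/∂x = 90x^2 + 30,    ∂P/∂y = -30,
    ∂Q/∂x - ∂P/∂y = 90x^2 + 60.

D is the region 0 ≤ x ≤ 3, 0 ≤ y ≤ 2. Evaluating the double integral:

    ∬_D (90x^2 + 60) dA = ∫_0^{3} ∫_0^{2} (90x^2 + 60) dy dx.

Inner (y from 0 to 2): 180x^2 + 120.
Outer (x from 0 to 3): 1980.

Therefore ∮_C P dx + Q dy = 1980.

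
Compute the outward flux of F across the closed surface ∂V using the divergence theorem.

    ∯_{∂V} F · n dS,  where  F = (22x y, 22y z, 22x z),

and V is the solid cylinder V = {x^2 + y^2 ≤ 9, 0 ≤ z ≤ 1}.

By the divergence theorem,

    ∯_{∂V} F · n dS = ∭_V (∇ · F) dV.

Compute the divergence:
    ∇ · F = ∂F_x/∂x + ∂F_y/∂y + ∂F_z/∂z = 22y + 22z + 22x = 22x + 22y + 22z.

In cylindrical coordinates, x = r cos(θ), y = r sin(θ), z = z, dV = r dr dθ dz, with 0 ≤ r ≤ 3, 0 ≤ θ ≤ 2π, 0 ≤ z ≤ 1.

The integrand, after substitution and multiplying by the volume element, becomes (22sqrt(2)r sin(θ + π/4) + 22z) · r, so

    ∭_V (∇·F) dV = ∫_0^{2π} ∫_0^{3} ∫_0^{1} (22sqrt(2)r sin(θ + π/4) + 22z) · r dz dr dθ.

Inner (z from 0 to 1): 11r (2sqrt(2)r sin(θ + π/4) + 1).
Middle (r from 0 to 3): 198sqrt(2)sin(θ + π/4) + 99/2.
Outer (θ from 0 to 2π): 99π.

Therefore ∯_{∂V} F · n dS = 99π.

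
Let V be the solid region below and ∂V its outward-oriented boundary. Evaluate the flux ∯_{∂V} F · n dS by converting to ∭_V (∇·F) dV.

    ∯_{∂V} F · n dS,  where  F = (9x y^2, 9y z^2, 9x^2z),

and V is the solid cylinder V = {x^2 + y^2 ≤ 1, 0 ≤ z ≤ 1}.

By the divergence theorem,

    ∯_{∂V} F · n dS = ∭_V (∇ · F) dV.

Compute the divergence:
    ∇ · F = ∂F_x/∂x + ∂F_y/∂y + ∂F_z/∂z = 9y^2 + 9z^2 + 9x^2 = 9x^2 + 9y^2 + 9z^2.

In cylindrical coordinates, x = r cos(θ), y = r sin(θ), z = z, dV = r dr dθ dz, with 0 ≤ r ≤ 1, 0 ≤ θ ≤ 2π, 0 ≤ z ≤ 1.

The integrand, after substitution and multiplying by the volume element, becomes (9r^2 + 9z^2) · r, so

    ∭_V (∇·F) dV = ∫_0^{2π} ∫_0^{1} ∫_0^{1} (9r^2 + 9z^2) · r dz dr dθ.

Inner (z from 0 to 1): 9r^3 + 3r.
Middle (r from 0 to 1): 15/4.
Outer (θ from 0 to 2π): 15π/2.

Therefore ∯_{∂V} F · n dS = 15π/2.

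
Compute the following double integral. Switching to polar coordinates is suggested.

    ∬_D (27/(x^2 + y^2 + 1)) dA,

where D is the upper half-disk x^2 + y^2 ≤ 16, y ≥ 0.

The region D is 0 ≤ r ≤ 4, 0 ≤ θ ≤ π in polar coordinates, where x = r cos(θ), y = r sin(θ), and dA = r dr dθ.

Under the substitution, the integrand becomes 27/(r^2 + 1), so

    ∬_D (27/(x^2 + y^2 + 1)) dA = ∫_{0}^{π} ∫_{0}^{4} (27/(r^2 + 1)) · r dr dθ.

Inner integral (in r): ∫_{0}^{4} (27/(r^2 + 1)) · r dr = 27log(17)/2.

Outer integral (in θ): ∫_{0}^{π} (27log(17)/2) dθ = 27π log(17)/2.

Therefore ∬_D (27/(x^2 + y^2 + 1)) dA = 27π log(17)/2.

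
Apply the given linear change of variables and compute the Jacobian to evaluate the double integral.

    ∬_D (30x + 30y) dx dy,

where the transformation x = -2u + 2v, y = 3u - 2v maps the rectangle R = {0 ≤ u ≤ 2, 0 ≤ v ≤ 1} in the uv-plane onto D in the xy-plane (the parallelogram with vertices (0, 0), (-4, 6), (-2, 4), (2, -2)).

Compute the Jacobian determinant of (x, y) with respect to (u, v):

    ∂(x,y)/∂(u,v) = | -2  2 | = (-2)(-2) - (2)(3) = -2.
                   | 3  -2 |

Its absolute value is |J| = 2 (the area scaling factor).

Substituting x = -2u + 2v, y = 3u - 2v into the integrand,

    30x + 30y → 30u,

so the integral becomes

    ∬_R (30u) · |J| du dv = ∫_0^2 ∫_0^1 (60u) dv du.

Inner (v): 60u.
Outer (u): 120.

Therefore ∬_D (30x + 30y) dx dy = 120.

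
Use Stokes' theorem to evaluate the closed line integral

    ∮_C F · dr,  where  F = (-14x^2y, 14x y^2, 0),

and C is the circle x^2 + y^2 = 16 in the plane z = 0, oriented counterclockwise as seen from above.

Let S be the flat disk x^2 + y^2 ≤ 16 in the plane z = 0, with upward unit normal n̂ = ẑ. By Stokes' theorem,

    ∮_C F · dr = ∬_S (∇ × F) · n̂ dS = ∬_D (curl F)_z dA,

where D is the disk x^2 + y^2 ≤ 16.

Compute the curl of F = (-14x^2y, 14x y^2, 0):
    (∇ × F)_x = ∂F_z/∂y - ∂F_y/∂z = 0,
    (∇ × F)_y = ∂F_x/∂z - ∂F_z/∂x = 0,
    (∇ × F)_z = ∂F_y/∂x - ∂F_x/∂y = 14x^2 + 14y^2.

On z = 0, (curl F)_z = 14x^2 + 14y^2.

Convert to polar (x = r cos θ, y = r sin θ, dA = r dr dθ); the integrand becomes 14r^2, so

    ∬_D (curl F)_z dA = ∫_0^{2π} ∫_0^{4} (14r^2) · r dr dθ.

Inner (r from 0 to 4): 896.
Outer (θ from 0 to 2π): 1792π.

Therefore ∮_C F · dr = 1792π.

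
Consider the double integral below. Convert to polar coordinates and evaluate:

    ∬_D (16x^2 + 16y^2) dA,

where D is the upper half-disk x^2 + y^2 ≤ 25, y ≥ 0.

The region D is 0 ≤ r ≤ 5, 0 ≤ θ ≤ π in polar coordinates, where x = r cos(θ), y = r sin(θ), and dA = r dr dθ.

Under the substitution, the integrand becomes 16r^2, so

    ∬_D (16x^2 + 16y^2) dA = ∫_{0}^{π} ∫_{0}^{5} (16r^2) · r dr dθ.

Inner integral (in r): ∫_{0}^{5} (16r^2) · r dr = 2500.

Outer integral (in θ): ∫_{0}^{π} (2500) dθ = 2500π.

Therefore ∬_D (16x^2 + 16y^2) dA = 2500π.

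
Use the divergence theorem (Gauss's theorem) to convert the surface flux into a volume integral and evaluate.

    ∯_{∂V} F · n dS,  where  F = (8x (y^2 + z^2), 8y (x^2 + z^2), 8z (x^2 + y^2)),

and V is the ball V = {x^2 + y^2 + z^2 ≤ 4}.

By the divergence theorem,

    ∯_{∂V} F · n dS = ∭_V (∇ · F) dV.

Compute the divergence:
    ∇ · F = ∂F_x/∂x + ∂F_y/∂y + ∂F_z/∂z = 8y^2 + 8z^2 + 8x^2 + 8z^2 + 8x^2 + 8y^2 = 16x^2 + 16y^2 + 16z^2.

In spherical coordinates, x = ρ sin(φ) cos(θ), y = ρ sin(φ) sin(θ), z = ρ cos(φ), dV = ρ^2 sin(φ) dρ dφ dθ, with 0 ≤ ρ ≤ 2, 0 ≤ φ ≤ π, 0 ≤ θ ≤ 2π.

The integrand, after substitution and multiplying by the volume element, becomes (16ρ^2) · ρ^2 sin(φ), so

    ∭_V (∇·F) dV = ∫_0^{2π} ∫_0^{π} ∫_0^{2} (16ρ^2) · ρ^2 sin(φ) dρ dφ dθ.

Inner (ρ from 0 to 2): 512sin(φ)/5.
Middle (φ from 0 to π): 1024/5.
Outer (θ from 0 to 2π): 2048π/5.

Therefore ∯_{∂V} F · n dS = 2048π/5.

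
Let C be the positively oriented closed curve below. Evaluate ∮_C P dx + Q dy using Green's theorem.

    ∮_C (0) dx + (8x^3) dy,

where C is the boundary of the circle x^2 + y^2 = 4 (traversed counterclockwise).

Green's theorem converts the closed line integral into a double integral over the enclosed region D:

    ∮_C P dx + Q dy = ∬_D (∂Q/∂x - ∂P/∂y) dA.

Here P = 0, Q = 8x^3, so

    ∂Q/∂x = 24x^2,    ∂P/∂y = 0,
    ∂Q/∂x - ∂P/∂y = 24x^2.

D is the region x^2 + y^2 ≤ 4. Evaluating the double integral:

In polar coordinates (x = r cos θ, y = r sin θ, dA = r dr dθ) the integrand becomes 24r^2cos(θ)^2, so

    ∬_D (24x^2) dA = ∫_0^{2π} ∫_0^{2} (24r^2cos(θ)^2) · r dr dθ.

Inner (r from 0 to 2): 96cos(θ)^2.
Outer (θ from 0 to 2π): 96π.

Therefore ∮_C P dx + Q dy = 96π.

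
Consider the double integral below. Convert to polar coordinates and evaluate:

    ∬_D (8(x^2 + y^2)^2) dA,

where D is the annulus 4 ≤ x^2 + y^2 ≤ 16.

The region D is 2 ≤ r ≤ 4, 0 ≤ θ ≤ 2π in polar coordinates, where x = r cos(θ), y = r sin(θ), and dA = r dr dθ.

Under the substitution, the integrand becomes 8r^4, so

    ∬_D (8(x^2 + y^2)^2) dA = ∫_{0}^{2π} ∫_{2}^{4} (8r^4) · r dr dθ.

Inner integral (in r): ∫_{2}^{4} (8r^4) · r dr = 5376.

Outer integral (in θ): ∫_{0}^{2π} (5376) dθ = 10752π.

Therefore ∬_D (8(x^2 + y^2)^2) dA = 10752π.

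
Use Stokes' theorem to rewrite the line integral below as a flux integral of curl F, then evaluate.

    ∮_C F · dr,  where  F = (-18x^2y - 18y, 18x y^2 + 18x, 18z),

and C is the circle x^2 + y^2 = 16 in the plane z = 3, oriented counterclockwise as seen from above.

Let S be the flat disk x^2 + y^2 ≤ 16 in the plane z = 3, with upward unit normal n̂ = ẑ. By Stokes' theorem,

    ∮_C F · dr = ∬_S (∇ × F) · n̂ dS = ∬_D (curl F)_z dA,

where D is the disk x^2 + y^2 ≤ 16.

Compute the curl of F = (-18x^2y - 18y, 18x y^2 + 18x, 18z):
    (∇ × F)_x = ∂F_z/∂y - ∂F_y/∂z = 0,
    (∇ × F)_y = ∂F_x/∂z - ∂F_z/∂x = 0,
    (∇ × F)_z = ∂F_y/∂x - ∂F_x/∂y = 18x^2 + 18y^2 + 36.

On z = 3, (curl F)_z = 18x^2 + 18y^2 + 36.

Convert to polar (x = r cos θ, y = r sin θ, dA = r dr dθ); the integrand becomes 18r^2 + 36, so

    ∬_D (curl F)_z dA = ∫_0^{2π} ∫_0^{4} (18r^2 + 36) · r dr dθ.

Inner (r from 0 to 4): 1440.
Outer (θ from 0 to 2π): 2880π.

Therefore ∮_C F · dr = 2880π.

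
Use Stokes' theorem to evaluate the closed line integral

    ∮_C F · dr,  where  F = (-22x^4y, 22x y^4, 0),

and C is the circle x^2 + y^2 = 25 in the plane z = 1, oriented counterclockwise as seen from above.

Let S be the flat disk x^2 + y^2 ≤ 25 in the plane z = 1, with upward unit normal n̂ = ẑ. By Stokes' theorem,

    ∮_C F · dr = ∬_S (∇ × F) · n̂ dS = ∬_D (curl F)_z dA,

where D is the disk x^2 + y^2 ≤ 25.

Compute the curl of F = (-22x^4y, 22x y^4, 0):
    (∇ × F)_x = ∂F_z/∂y - ∂F_y/∂z = 0,
    (∇ × F)_y = ∂F_x/∂z - ∂F_z/∂x = 0,
    (∇ × F)_z = ∂F_y/∂x - ∂F_x/∂y = 22x^4 + 22y^4.

On z = 1, (curl F)_z = 22x^4 + 22y^4.

Convert to polar (x = r cos θ, y = r sin θ, dA = r dr dθ); the integrand becomes 22r^4(sin(θ)^4 + cos(θ)^4), so

    ∬_D (curl F)_z dA = ∫_0^{2π} ∫_0^{5} (22r^4(sin(θ)^4 + cos(θ)^4)) · r dr dθ.

Inner (r from 0 to 5): 171875sin(θ)^4/3 + 171875cos(θ)^4/3.
Outer (θ from 0 to 2π): 171875π/2.

Therefore ∮_C F · dr = 171875π/2.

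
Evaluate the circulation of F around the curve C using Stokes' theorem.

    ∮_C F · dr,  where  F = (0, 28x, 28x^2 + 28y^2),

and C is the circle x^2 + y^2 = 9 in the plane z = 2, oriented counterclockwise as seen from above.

Let S be the flat disk x^2 + y^2 ≤ 9 in the plane z = 2, with upward unit normal n̂ = ẑ. By Stokes' theorem,

    ∮_C F · dr = ∬_S (∇ × F) · n̂ dS = ∬_D (curl F)_z dA,

where D is the disk x^2 + y^2 ≤ 9.

Compute the curl of F = (0, 28x, 28x^2 + 28y^2):
    (∇ × F)_x = ∂F_z/∂y - ∂F_y/∂z = 56y,
    (∇ × F)_y = ∂F_x/∂z - ∂F_z/∂x = -56x,
    (∇ × F)_z = ∂F_y/∂x - ∂F_x/∂y = 28.

On z = 2, (curl F)_z = 28.

Convert to polar (x = r cos θ, y = r sin θ, dA = r dr dθ); the integrand becomes 28, so

    ∬_D (curl F)_z dA = ∫_0^{2π} ∫_0^{3} (28) · r dr dθ.

Inner (r from 0 to 3): 126.
Outer (θ from 0 to 2π): 252π.

Therefore ∮_C F · dr = 252π.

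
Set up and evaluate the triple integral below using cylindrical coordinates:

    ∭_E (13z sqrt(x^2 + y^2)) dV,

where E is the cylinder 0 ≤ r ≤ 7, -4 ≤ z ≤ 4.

In cylindrical coordinates, x = r cos(θ), y = r sin(θ), z = z, and dV = r dr dθ dz.

The integrand becomes 13r z, so

    ∭_E (13z sqrt(x^2 + y^2)) dV = ∫_{0}^{2π} ∫_{0}^{7} ∫_{-4}^{4} (13r z) · r dz dr dθ.

Inner (z): 0.
Middle (r from 0 to 7): 0.
Outer (θ): 0.

Therefore the triple integral equals 0.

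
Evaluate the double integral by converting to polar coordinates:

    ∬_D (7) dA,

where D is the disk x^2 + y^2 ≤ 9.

The region D is 0 ≤ r ≤ 3, 0 ≤ θ ≤ 2π in polar coordinates, where x = r cos(θ), y = r sin(θ), and dA = r dr dθ.

Under the substitution, the integrand becomes 7, so

    ∬_D (7) dA = ∫_{0}^{2π} ∫_{0}^{3} (7) · r dr dθ.

Inner integral (in r): ∫_{0}^{3} (7) · r dr = 63/2.

Outer integral (in θ): ∫_{0}^{2π} (63/2) dθ = 63π.

Therefore ∬_D (7) dA = 63π.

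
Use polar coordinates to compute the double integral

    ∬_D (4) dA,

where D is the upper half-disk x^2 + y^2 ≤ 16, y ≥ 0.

The region D is 0 ≤ r ≤ 4, 0 ≤ θ ≤ π in polar coordinates, where x = r cos(θ), y = r sin(θ), and dA = r dr dθ.

Under the substitution, the integrand becomes 4, so

    ∬_D (4) dA = ∫_{0}^{π} ∫_{0}^{4} (4) · r dr dθ.

Inner integral (in r): ∫_{0}^{4} (4) · r dr = 32.

Outer integral (in θ): ∫_{0}^{π} (32) dθ = 32π.

Therefore ∬_D (4) dA = 32π.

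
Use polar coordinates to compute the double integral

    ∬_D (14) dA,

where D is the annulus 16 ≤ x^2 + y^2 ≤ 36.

The region D is 4 ≤ r ≤ 6, 0 ≤ θ ≤ 2π in polar coordinates, where x = r cos(θ), y = r sin(θ), and dA = r dr dθ.

Under the substitution, the integrand becomes 14, so

    ∬_D (14) dA = ∫_{0}^{2π} ∫_{4}^{6} (14) · r dr dθ.

Inner integral (in r): ∫_{4}^{6} (14) · r dr = 140.

Outer integral (in θ): ∫_{0}^{2π} (140) dθ = 280π.

Therefore ∬_D (14) dA = 280π.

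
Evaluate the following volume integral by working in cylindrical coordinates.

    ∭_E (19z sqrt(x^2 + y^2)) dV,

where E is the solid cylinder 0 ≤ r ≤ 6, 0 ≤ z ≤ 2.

In cylindrical coordinates, x = r cos(θ), y = r sin(θ), z = z, and dV = r dr dθ dz.

The integrand becomes 19r z, so

    ∭_E (19z sqrt(x^2 + y^2)) dV = ∫_{0}^{2π} ∫_{0}^{6} ∫_{0}^{2} (19r z) · r dz dr dθ.

Inner (z): 38r^2.
Middle (r from 0 to 6): 2736.
Outer (θ): 5472π.

Therefore the triple integral equals 5472π.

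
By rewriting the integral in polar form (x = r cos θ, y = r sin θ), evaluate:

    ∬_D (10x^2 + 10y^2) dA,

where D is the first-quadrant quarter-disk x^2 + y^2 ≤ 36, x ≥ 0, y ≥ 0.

The region D is 0 ≤ r ≤ 6, 0 ≤ θ ≤ π/2 in polar coordinates, where x = r cos(θ), y = r sin(θ), and dA = r dr dθ.

Under the substitution, the integrand becomes 10r^2, so

    ∬_D (10x^2 + 10y^2) dA = ∫_{0}^{π/2} ∫_{0}^{6} (10r^2) · r dr dθ.

Inner integral (in r): ∫_{0}^{6} (10r^2) · r dr = 3240.

Outer integral (in θ): ∫_{0}^{π/2} (3240) dθ = 1620π.

Therefore ∬_D (10x^2 + 10y^2) dA = 1620π.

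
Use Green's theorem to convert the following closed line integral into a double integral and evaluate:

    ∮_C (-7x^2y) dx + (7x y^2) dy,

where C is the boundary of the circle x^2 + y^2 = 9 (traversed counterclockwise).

Green's theorem converts the closed line integral into a double integral over the enclosed region D:

    ∮_C P dx + Q dy = ∬_D (∂Q/∂x - ∂P/∂y) dA.

Here P = -7x^2y, Q = 7x y^2, so

    ∂Q/∂x = 7y^2,    ∂P/∂y = -7x^2,
    ∂Q/∂x - ∂P/∂y = 7x^2 + 7y^2.

D is the region x^2 + y^2 ≤ 9. Evaluating the double integral:

In polar coordinates (x = r cos θ, y = r sin θ, dA = r dr dθ) the integrand becomes 7r^2, so

    ∬_D (7x^2 + 7y^2) dA = ∫_0^{2π} ∫_0^{3} (7r^2) · r dr dθ.

Inner (r from 0 to 3): 567/4.
Outer (θ from 0 to 2π): 567π/2.

Therefore ∮_C P dx + Q dy = 567π/2.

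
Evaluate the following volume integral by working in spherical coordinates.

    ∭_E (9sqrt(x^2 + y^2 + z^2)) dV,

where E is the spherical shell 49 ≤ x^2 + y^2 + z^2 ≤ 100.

In spherical coordinates, x = ρ sin(φ) cos(θ), y = ρ sin(φ) sin(θ), z = ρ cos(φ), and dV = ρ^2 sin(φ) dρ dφ dθ.

The integrand becomes 9ρ, so

    ∭_E (9sqrt(x^2 + y^2 + z^2)) dV = ∫_{0}^{2π} ∫_{0}^{π} ∫_{7}^{10} (9ρ) · ρ^2 sin(φ) dρ dφ dθ.

Inner (ρ): 68391sin(φ)/4.
Middle (φ): 68391/2.
Outer (θ): 68391π.

Therefore the triple integral equals 68391π.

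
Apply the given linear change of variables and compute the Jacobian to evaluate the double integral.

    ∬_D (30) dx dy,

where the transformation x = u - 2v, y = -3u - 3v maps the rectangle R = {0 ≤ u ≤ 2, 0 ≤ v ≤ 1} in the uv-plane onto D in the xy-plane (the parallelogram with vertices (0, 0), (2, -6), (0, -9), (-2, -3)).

Compute the Jacobian determinant of (x, y) with respect to (u, v):

    ∂(x,y)/∂(u,v) = | 1  -2 | = (1)(-3) - (-2)(-3) = -9.
                   | -3  -3 |

Its absolute value is |J| = 9 (the area scaling factor).

Substituting x = u - 2v, y = -3u - 3v into the integrand,

    30 → 30,

so the integral becomes

    ∬_R (30) · |J| du dv = ∫_0^2 ∫_0^1 (270) dv du.

Inner (v): 270.
Outer (u): 540.

Therefore ∬_D (30) dx dy = 540.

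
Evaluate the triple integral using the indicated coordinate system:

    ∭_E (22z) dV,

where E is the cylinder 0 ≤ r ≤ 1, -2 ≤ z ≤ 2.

In cylindrical coordinates, x = r cos(θ), y = r sin(θ), z = z, and dV = r dr dθ dz.

The integrand becomes 22z, so

    ∭_E (22z) dV = ∫_{0}^{2π} ∫_{0}^{1} ∫_{-2}^{2} (22z) · r dz dr dθ.

Inner (z): 0.
Middle (r from 0 to 1): 0.
Outer (θ): 0.

Therefore the triple integral equals 0.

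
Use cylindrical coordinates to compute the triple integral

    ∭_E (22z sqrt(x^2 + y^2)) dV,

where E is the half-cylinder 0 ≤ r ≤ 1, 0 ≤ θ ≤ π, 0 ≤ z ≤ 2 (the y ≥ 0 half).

In cylindrical coordinates, x = r cos(θ), y = r sin(θ), z = z, and dV = r dr dθ dz.

The integrand becomes 22r z, so

    ∭_E (22z sqrt(x^2 + y^2)) dV = ∫_{0}^{π} ∫_{0}^{1} ∫_{0}^{2} (22r z) · r dz dr dθ.

Inner (z): 44r^2.
Middle (r from 0 to 1): 44/3.
Outer (θ): 44π/3.

Therefore the triple integral equals 44π/3.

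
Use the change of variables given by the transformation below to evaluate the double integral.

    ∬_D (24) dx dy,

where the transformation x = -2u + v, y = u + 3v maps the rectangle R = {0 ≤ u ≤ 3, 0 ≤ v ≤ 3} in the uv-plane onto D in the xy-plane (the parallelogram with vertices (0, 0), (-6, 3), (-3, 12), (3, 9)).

Compute the Jacobian determinant of (x, y) with respect to (u, v):

    ∂(x,y)/∂(u,v) = | -2  1 | = (-2)(3) - (1)(1) = -7.
                   | 1  3 |

Its absolute value is |J| = 7 (the area scaling factor).

Substituting x = -2u + v, y = u + 3v into the integrand,

    24 → 24,

so the integral becomes

    ∬_R (24) · |J| du dv = ∫_0^3 ∫_0^3 (168) dv du.

Inner (v): 504.
Outer (u): 1512.

Therefore ∬_D (24) dx dy = 1512.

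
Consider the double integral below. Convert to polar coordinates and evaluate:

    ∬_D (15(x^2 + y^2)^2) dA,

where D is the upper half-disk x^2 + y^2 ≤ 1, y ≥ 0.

The region D is 0 ≤ r ≤ 1, 0 ≤ θ ≤ π in polar coordinates, where x = r cos(θ), y = r sin(θ), and dA = r dr dθ.

Under the substitution, the integrand becomes 15r^4, so

    ∬_D (15(x^2 + y^2)^2) dA = ∫_{0}^{π} ∫_{0}^{1} (15r^4) · r dr dθ.

Inner integral (in r): ∫_{0}^{1} (15r^4) · r dr = 5/2.

Outer integral (in θ): ∫_{0}^{π} (5/2) dθ = 5π/2.

Therefore ∬_D (15(x^2 + y^2)^2) dA = 5π/2.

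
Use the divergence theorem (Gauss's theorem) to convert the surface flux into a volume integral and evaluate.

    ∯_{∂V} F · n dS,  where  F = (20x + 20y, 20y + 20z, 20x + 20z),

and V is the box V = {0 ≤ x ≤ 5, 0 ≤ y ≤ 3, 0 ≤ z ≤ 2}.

By the divergence theorem,

    ∯_{∂V} F · n dS = ∭_V (∇ · F) dV.

Compute the divergence:
    ∇ · F = ∂F_x/∂x + ∂F_y/∂y + ∂F_z/∂z = 20 + 20 + 20 = 60.

V is a rectangular box, so dV = dx dy dz with 0 ≤ x ≤ 5, 0 ≤ y ≤ 3, 0 ≤ z ≤ 2.

Integrate (60) over V as an iterated integral:

    ∭_V (∇·F) dV = ∫_0^{5} ∫_0^{3} ∫_0^{2} (60) dz dy dx.

Inner (z from 0 to 2): 120.
Middle (y from 0 to 3): 360.
Outer (x from 0 to 5): 1800.

Therefore ∯_{∂V} F · n dS = 1800.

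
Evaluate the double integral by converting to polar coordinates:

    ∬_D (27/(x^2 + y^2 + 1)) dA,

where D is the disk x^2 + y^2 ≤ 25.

The region D is 0 ≤ r ≤ 5, 0 ≤ θ ≤ 2π in polar coordinates, where x = r cos(θ), y = r sin(θ), and dA = r dr dθ.

Under the substitution, the integrand becomes 27/(r^2 + 1), so

    ∬_D (27/(x^2 + y^2 + 1)) dA = ∫_{0}^{2π} ∫_{0}^{5} (27/(r^2 + 1)) · r dr dθ.

Inner integral (in r): ∫_{0}^{5} (27/(r^2 + 1)) · r dr = 27log(26)/2.

Outer integral (in θ): ∫_{0}^{2π} (27log(26)/2) dθ = 27π log(26).

Therefore ∬_D (27/(x^2 + y^2 + 1)) dA = 27π log(26).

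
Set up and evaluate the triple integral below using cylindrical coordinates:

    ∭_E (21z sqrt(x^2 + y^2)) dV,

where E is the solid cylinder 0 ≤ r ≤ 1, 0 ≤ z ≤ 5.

In cylindrical coordinates, x = r cos(θ), y = r sin(θ), z = z, and dV = r dr dθ dz.

The integrand becomes 21r z, so

    ∭_E (21z sqrt(x^2 + y^2)) dV = ∫_{0}^{2π} ∫_{0}^{1} ∫_{0}^{5} (21r z) · r dz dr dθ.

Inner (z): 525r^2/2.
Middle (r from 0 to 1): 175/2.
Outer (θ): 175π.

Therefore the triple integral equals 175π.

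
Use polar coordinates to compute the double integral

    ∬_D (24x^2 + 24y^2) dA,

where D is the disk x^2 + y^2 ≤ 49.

The region D is 0 ≤ r ≤ 7, 0 ≤ θ ≤ 2π in polar coordinates, where x = r cos(θ), y = r sin(θ), and dA = r dr dθ.

Under the substitution, the integrand becomes 24r^2, so

    ∬_D (24x^2 + 24y^2) dA = ∫_{0}^{2π} ∫_{0}^{7} (24r^2) · r dr dθ.

Inner integral (in r): ∫_{0}^{7} (24r^2) · r dr = 14406.

Outer integral (in θ): ∫_{0}^{2π} (14406) dθ = 28812π.

Therefore ∬_D (24x^2 + 24y^2) dA = 28812π.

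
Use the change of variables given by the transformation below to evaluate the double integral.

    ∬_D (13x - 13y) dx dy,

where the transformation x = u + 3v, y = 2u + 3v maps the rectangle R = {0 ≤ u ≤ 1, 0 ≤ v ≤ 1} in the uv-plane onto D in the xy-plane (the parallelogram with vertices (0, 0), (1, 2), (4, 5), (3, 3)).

Compute the Jacobian determinant of (x, y) with respect to (u, v):

    ∂(x,y)/∂(u,v) = | 1  3 | = (1)(3) - (3)(2) = -3.
                   | 2  3 |

Its absolute value is |J| = 3 (the area scaling factor).

Substituting x = u + 3v, y = 2u + 3v into the integrand,

    13x - 13y → -13u,

so the integral becomes

    ∬_R (-13u) · |J| du dv = ∫_0^1 ∫_0^1 (-39u) dv du.

Inner (v): -39u.
Outer (u): -39/2.

Therefore ∬_D (13x - 13y) dx dy = -39/2.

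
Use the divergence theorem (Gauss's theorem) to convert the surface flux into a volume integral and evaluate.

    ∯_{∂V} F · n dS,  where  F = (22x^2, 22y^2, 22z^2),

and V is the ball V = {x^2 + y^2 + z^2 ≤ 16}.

By the divergence theorem,

    ∯_{∂V} F · n dS = ∭_V (∇ · F) dV.

Compute the divergence:
    ∇ · F = ∂F_x/∂x + ∂F_y/∂y + ∂F_z/∂z = 44x + 44y + 44z.

In spherical coordinates, x = ρ sin(φ) cos(θ), y = ρ sin(φ) sin(θ), z = ρ cos(φ), dV = ρ^2 sin(φ) dρ dφ dθ, with 0 ≤ ρ ≤ 4, 0 ≤ φ ≤ π, 0 ≤ θ ≤ 2π.

The integrand, after substitution and multiplying by the volume element, becomes (44ρ (sqrt(2)sin(φ)sin(θ + π/4) + cos(φ))) · ρ^2 sin(φ), so

    ∭_V (∇·F) dV = ∫_0^{2π} ∫_0^{π} ∫_0^{4} (44ρ (sqrt(2)sin(φ)sin(θ + π/4) + cos(φ))) · ρ^2 sin(φ) dρ dφ dθ.

Inner (ρ from 0 to 4): 2816(sqrt(2)sin(φ)sin(θ + π/4) + cos(φ))sin(φ).
Middle (φ from 0 to π): 1408sqrt(2)π sin(θ + π/4).
Outer (θ from 0 to 2π): 0.

Therefore ∯_{∂V} F · n dS = 0.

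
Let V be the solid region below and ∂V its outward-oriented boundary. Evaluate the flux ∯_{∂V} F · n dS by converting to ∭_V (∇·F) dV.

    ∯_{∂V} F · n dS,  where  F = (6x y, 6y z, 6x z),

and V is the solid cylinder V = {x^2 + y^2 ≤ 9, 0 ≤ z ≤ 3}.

By the divergence theorem,

    ∯_{∂V} F · n dS = ∭_V (∇ · F) dV.

Compute the divergence:
    ∇ · F = ∂F_x/∂x + ∂F_y/∂y + ∂F_z/∂z = 6y + 6z + 6x = 6x + 6y + 6z.

In cylindrical coordinates, x = r cos(θ), y = r sin(θ), z = z, dV = r dr dθ dz, with 0 ≤ r ≤ 3, 0 ≤ θ ≤ 2π, 0 ≤ z ≤ 3.

The integrand, after substitution and multiplying by the volume element, becomes (6sqrt(2)r sin(θ + π/4) + 6z) · r, so

    ∭_V (∇·F) dV = ∫_0^{2π} ∫_0^{3} ∫_0^{3} (6sqrt(2)r sin(θ + π/4) + 6z) · r dz dr dθ.

Inner (z from 0 to 3): 9r (2sqrt(2)r sin(θ + π/4) + 3).
Middle (r from 0 to 3): 162sqrt(2)sin(θ + π/4) + 243/2.
Outer (θ from 0 to 2π): 243π.

Therefore ∯_{∂V} F · n dS = 243π.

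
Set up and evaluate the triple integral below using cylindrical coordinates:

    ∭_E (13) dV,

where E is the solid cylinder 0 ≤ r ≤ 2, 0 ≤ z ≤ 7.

In cylindrical coordinates, x = r cos(θ), y = r sin(θ), z = z, and dV = r dr dθ dz.

The integrand becomes 13, so

    ∭_E (13) dV = ∫_{0}^{2π} ∫_{0}^{2} ∫_{0}^{7} (13) · r dz dr dθ.

Inner (z): 91r.
Middle (r from 0 to 2): 182.
Outer (θ): 364π.

Therefore the triple integral equals 364π.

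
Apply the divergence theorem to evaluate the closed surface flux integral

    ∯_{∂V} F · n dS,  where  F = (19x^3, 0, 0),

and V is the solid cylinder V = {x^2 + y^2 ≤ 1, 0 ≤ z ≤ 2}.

By the divergence theorem,

    ∯_{∂V} F · n dS = ∭_V (∇ · F) dV.

Compute the divergence:
    ∇ · F = ∂F_x/∂x + ∂F_y/∂y + ∂F_z/∂z = 57x^2 + 0 + 0 = 57x^2.

In cylindrical coordinates, x = r cos(θ), y = r sin(θ), z = z, dV = r dr dθ dz, with 0 ≤ r ≤ 1, 0 ≤ θ ≤ 2π, 0 ≤ z ≤ 2.

The integrand, after substitution and multiplying by the volume element, becomes (57r^2cos(θ)^2) · r, so

    ∭_V (∇·F) dV = ∫_0^{2π} ∫_0^{1} ∫_0^{2} (57r^2cos(θ)^2) · r dz dr dθ.

Inner (z from 0 to 2): 114r^3cos(θ)^2.
Middle (r from 0 to 1): 57cos(θ)^2/2.
Outer (θ from 0 to 2π): 57π/2.

Therefore ∯_{∂V} F · n dS = 57π/2.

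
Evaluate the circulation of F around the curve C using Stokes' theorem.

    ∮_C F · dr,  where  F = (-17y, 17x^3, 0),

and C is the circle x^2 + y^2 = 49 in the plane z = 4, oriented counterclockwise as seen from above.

Let S be the flat disk x^2 + y^2 ≤ 49 in the plane z = 4, with upward unit normal n̂ = ẑ. By Stokes' theorem,

    ∮_C F · dr = ∬_S (∇ × F) · n̂ dS = ∬_D (curl F)_z dA,

where D is the disk x^2 + y^2 ≤ 49.

Compute the curl of F = (-17y, 17x^3, 0):
    (∇ × F)_x = ∂F_z/∂y - ∂F_y/∂z = 0,
    (∇ × F)_y = ∂F_x/∂z - ∂F_z/∂x = 0,
    (∇ × F)_z = ∂F_y/∂x - ∂F_x/∂y = 51x^2 + 17.

On z = 4, (curl F)_z = 51x^2 + 17.

Convert to polar (x = r cos θ, y = r sin θ, dA = r dr dθ); the integrand becomes 51r^2cos(θ)^2 + 17, so

    ∬_D (curl F)_z dA = ∫_0^{2π} ∫_0^{7} (51r^2cos(θ)^2 + 17) · r dr dθ.

Inner (r from 0 to 7): 122451cos(θ)^2/4 + 833/2.
Outer (θ from 0 to 2π): 125783π/4.

Therefore ∮_C F · dr = 125783π/4.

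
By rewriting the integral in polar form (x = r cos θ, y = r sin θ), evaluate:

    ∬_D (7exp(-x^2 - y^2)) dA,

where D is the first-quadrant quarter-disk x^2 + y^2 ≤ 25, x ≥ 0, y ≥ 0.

The region D is 0 ≤ r ≤ 5, 0 ≤ θ ≤ π/2 in polar coordinates, where x = r cos(θ), y = r sin(θ), and dA = r dr dθ.

Under the substitution, the integrand becomes 7exp(-r^2), so

    ∬_D (7exp(-x^2 - y^2)) dA = ∫_{0}^{π/2} ∫_{0}^{5} (7exp(-r^2)) · r dr dθ.

Inner integral (in r): ∫_{0}^{5} (7exp(-r^2)) · r dr = 7/2 - 7exp(-25)/2.

Outer integral (in θ): ∫_{0}^{π/2} (7/2 - 7exp(-25)/2) dθ = -7π (1 - exp(25))exp(-25)/4.

Therefore ∬_D (7exp(-x^2 - y^2)) dA = -7π (1 - exp(25))exp(-25)/4.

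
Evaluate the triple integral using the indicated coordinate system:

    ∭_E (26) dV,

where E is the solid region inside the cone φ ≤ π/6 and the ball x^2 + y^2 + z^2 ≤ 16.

In spherical coordinates, x = ρ sin(φ) cos(θ), y = ρ sin(φ) sin(θ), z = ρ cos(φ), and dV = ρ^2 sin(φ) dρ dφ dθ.

The integrand becomes 26, so

    ∭_E (26) dV = ∫_{0}^{2π} ∫_{0}^{π/6} ∫_{0}^{4} (26) · ρ^2 sin(φ) dρ dφ dθ.

Inner (ρ): 1664sin(φ)/3.
Middle (φ): 1664/3 - 832sqrt(3)/3.
Outer (θ): 1664π (2 - sqrt(3))/3.

Therefore the triple integral equals 1664π (2 - sqrt(3))/3.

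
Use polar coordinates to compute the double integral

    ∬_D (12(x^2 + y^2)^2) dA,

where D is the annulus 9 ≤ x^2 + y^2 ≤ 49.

The region D is 3 ≤ r ≤ 7, 0 ≤ θ ≤ 2π in polar coordinates, where x = r cos(θ), y = r sin(θ), and dA = r dr dθ.

Under the substitution, the integrand becomes 12r^4, so

    ∬_D (12(x^2 + y^2)^2) dA = ∫_{0}^{2π} ∫_{3}^{7} (12r^4) · r dr dθ.

Inner integral (in r): ∫_{3}^{7} (12r^4) · r dr = 233840.

Outer integral (in θ): ∫_{0}^{2π} (233840) dθ = 467680π.

Therefore ∬_D (12(x^2 + y^2)^2) dA = 467680π.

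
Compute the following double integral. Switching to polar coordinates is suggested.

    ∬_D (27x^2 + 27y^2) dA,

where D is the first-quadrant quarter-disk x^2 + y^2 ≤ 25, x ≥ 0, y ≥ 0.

The region D is 0 ≤ r ≤ 5, 0 ≤ θ ≤ π/2 in polar coordinates, where x = r cos(θ), y = r sin(θ), and dA = r dr dθ.

Under the substitution, the integrand becomes 27r^2, so

    ∬_D (27x^2 + 27y^2) dA = ∫_{0}^{π/2} ∫_{0}^{5} (27r^2) · r dr dθ.

Inner integral (in r): ∫_{0}^{5} (27r^2) · r dr = 16875/4.

Outer integral (in θ): ∫_{0}^{π/2} (16875/4) dθ = 16875π/8.

Therefore ∬_D (27x^2 + 27y^2) dA = 16875π/8.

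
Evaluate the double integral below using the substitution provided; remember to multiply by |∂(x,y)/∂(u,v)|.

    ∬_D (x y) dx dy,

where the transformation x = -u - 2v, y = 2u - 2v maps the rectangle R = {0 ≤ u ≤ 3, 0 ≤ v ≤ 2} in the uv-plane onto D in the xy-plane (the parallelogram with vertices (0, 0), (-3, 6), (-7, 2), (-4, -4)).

Compute the Jacobian determinant of (x, y) with respect to (u, v):

    ∂(x,y)/∂(u,v) = | -1  -2 | = (-1)(-2) - (-2)(2) = 6.
                   | 2  -2 |

Its absolute value is |J| = 6 (the area scaling factor).

Substituting x = -u - 2v, y = 2u - 2v into the integrand,

    x y → -2u^2 - 2u v + 4v^2,

so the integral becomes

    ∬_R (-2u^2 - 2u v + 4v^2) · |J| du dv = ∫_0^3 ∫_0^2 (-12u^2 - 12u v + 24v^2) dv du.

Inner (v): -24u^2 - 24u + 64.
Outer (u): -132.

Therefore ∬_D (x y) dx dy = -132.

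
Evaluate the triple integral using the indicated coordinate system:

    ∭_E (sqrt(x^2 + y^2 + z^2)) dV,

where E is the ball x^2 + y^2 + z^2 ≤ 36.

In spherical coordinates, x = ρ sin(φ) cos(θ), y = ρ sin(φ) sin(θ), z = ρ cos(φ), and dV = ρ^2 sin(φ) dρ dφ dθ.

The integrand becomes ρ, so

    ∭_E (sqrt(x^2 + y^2 + z^2)) dV = ∫_{0}^{2π} ∫_{0}^{π} ∫_{0}^{6} (ρ) · ρ^2 sin(φ) dρ dφ dθ.

Inner (ρ): 324sin(φ).
Middle (φ): 648.
Outer (θ): 1296π.

Therefore the triple integral equals 1296π.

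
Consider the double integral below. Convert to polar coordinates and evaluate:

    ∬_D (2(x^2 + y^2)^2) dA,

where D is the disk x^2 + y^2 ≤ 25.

The region D is 0 ≤ r ≤ 5, 0 ≤ θ ≤ 2π in polar coordinates, where x = r cos(θ), y = r sin(θ), and dA = r dr dθ.

Under the substitution, the integrand becomes 2r^4, so

    ∬_D (2(x^2 + y^2)^2) dA = ∫_{0}^{2π} ∫_{0}^{5} (2r^4) · r dr dθ.

Inner integral (in r): ∫_{0}^{5} (2r^4) · r dr = 15625/3.

Outer integral (in θ): ∫_{0}^{2π} (15625/3) dθ = 31250π/3.

Therefore ∬_D (2(x^2 + y^2)^2) dA = 31250π/3.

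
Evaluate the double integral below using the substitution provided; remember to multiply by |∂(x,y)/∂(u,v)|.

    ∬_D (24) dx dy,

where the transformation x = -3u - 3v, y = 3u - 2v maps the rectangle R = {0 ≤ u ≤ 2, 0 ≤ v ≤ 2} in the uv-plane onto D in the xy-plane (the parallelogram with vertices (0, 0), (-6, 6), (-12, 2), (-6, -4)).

Compute the Jacobian determinant of (x, y) with respect to (u, v):

    ∂(x,y)/∂(u,v) = | -3  -3 | = (-3)(-2) - (-3)(3) = 15.
                   | 3  -2 |

Its absolute value is |J| = 15 (the area scaling factor).

Substituting x = -3u - 3v, y = 3u - 2v into the integrand,

    24 → 24,

so the integral becomes

    ∬_R (24) · |J| du dv = ∫_0^2 ∫_0^2 (360) dv du.

Inner (v): 720.
Outer (u): 1440.

Therefore ∬_D (24) dx dy = 1440.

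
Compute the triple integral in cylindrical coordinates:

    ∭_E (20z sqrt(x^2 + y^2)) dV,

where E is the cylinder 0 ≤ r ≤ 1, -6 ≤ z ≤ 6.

In cylindrical coordinates, x = r cos(θ), y = r sin(θ), z = z, and dV = r dr dθ dz.

The integrand becomes 20r z, so

    ∭_E (20z sqrt(x^2 + y^2)) dV = ∫_{0}^{2π} ∫_{0}^{1} ∫_{-6}^{6} (20r z) · r dz dr dθ.

Inner (z): 0.
Middle (r from 0 to 1): 0.
Outer (θ): 0.

Therefore the triple integral equals 0.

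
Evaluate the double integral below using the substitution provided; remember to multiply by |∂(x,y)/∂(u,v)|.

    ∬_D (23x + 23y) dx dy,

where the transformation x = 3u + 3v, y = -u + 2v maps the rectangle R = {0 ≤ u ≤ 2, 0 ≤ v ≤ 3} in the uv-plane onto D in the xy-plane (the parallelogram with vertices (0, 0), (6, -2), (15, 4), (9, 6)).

Compute the Jacobian determinant of (x, y) with respect to (u, v):

    ∂(x,y)/∂(u,v) = | 3  3 | = (3)(2) - (3)(-1) = 9.
                   | -1  2 |

Its absolute value is |J| = 9 (the area scaling factor).

Substituting x = 3u + 3v, y = -u + 2v into the integrand,

    23x + 23y → 46u + 115v,

so the integral becomes

    ∬_R (46u + 115v) · |J| du dv = ∫_0^2 ∫_0^3 (414u + 1035v) dv du.

Inner (v): 1242u + 9315/2.
Outer (u): 11799.

Therefore ∬_D (23x + 23y) dx dy = 11799.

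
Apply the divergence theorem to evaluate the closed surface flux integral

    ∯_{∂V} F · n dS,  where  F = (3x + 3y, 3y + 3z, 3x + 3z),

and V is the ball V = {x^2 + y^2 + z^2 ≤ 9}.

By the divergence theorem,

    ∯_{∂V} F · n dS = ∭_V (∇ · F) dV.

Compute the divergence:
    ∇ · F = ∂F_x/∂x + ∂F_y/∂y + ∂F_z/∂z = 3 + 3 + 3 = 9.

In spherical coordinates, x = ρ sin(φ) cos(θ), y = ρ sin(φ) sin(θ), z = ρ cos(φ), dV = ρ^2 sin(φ) dρ dφ dθ, with 0 ≤ ρ ≤ 3, 0 ≤ φ ≤ π, 0 ≤ θ ≤ 2π.

The integrand, after substitution and multiplying by the volume element, becomes (9) · ρ^2 sin(φ), so

    ∭_V (∇·F) dV = ∫_0^{2π} ∫_0^{π} ∫_0^{3} (9) · ρ^2 sin(φ) dρ dφ dθ.

Inner (ρ from 0 to 3): 81sin(φ).
Middle (φ from 0 to π): 162.
Outer (θ from 0 to 2π): 324π.

Therefore ∯_{∂V} F · n dS = 324π.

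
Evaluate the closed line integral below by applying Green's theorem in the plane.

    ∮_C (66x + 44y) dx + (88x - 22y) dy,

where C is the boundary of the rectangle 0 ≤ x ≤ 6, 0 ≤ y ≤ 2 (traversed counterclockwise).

Green's theorem converts the closed line integral into a double integral over the enclosed region D:

    ∮_C P dx + Q dy = ∬_D (∂Q/∂x - ∂P/∂y) dA.

Here P = 66x + 44y, Q = 88x - 22y, so

    ∂Q/∂x = 88,    ∂P/∂y = 44,
    ∂Q/∂x - ∂P/∂y = 44.

D is the region 0 ≤ x ≤ 6, 0 ≤ y ≤ 2. Evaluating the double integral:

    ∬_D (44) dA = ∫_0^{6} ∫_0^{2} (44) dy dx.

Inner (y from 0 to 2): 88.
Outer (x from 0 to 6): 528.

Therefore ∮_C P dx + Q dy = 528.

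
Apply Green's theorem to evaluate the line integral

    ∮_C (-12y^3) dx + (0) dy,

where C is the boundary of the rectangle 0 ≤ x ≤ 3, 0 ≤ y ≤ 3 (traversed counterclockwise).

Green's theorem converts the closed line integral into a double integral over the enclosed region D:

    ∮_C P dx + Q dy = ∬_D (∂Q/∂x - ∂P/∂y) dA.

Here P = -12y^3, Q = 0, so

    ∂Q/∂x = 0,    ∂P/∂y = -36y^2,
    ∂Q/∂x - ∂P/∂y = 36y^2.

D is the region 0 ≤ x ≤ 3, 0 ≤ y ≤ 3. Evaluating the double integral:

    ∬_D (36y^2) dA = ∫_0^{3} ∫_0^{3} (36y^2) dy dx.

Inner (y from 0 to 3): 324.
Outer (x from 0 to 3): 972.

Therefore ∮_C P dx + Q dy = 972.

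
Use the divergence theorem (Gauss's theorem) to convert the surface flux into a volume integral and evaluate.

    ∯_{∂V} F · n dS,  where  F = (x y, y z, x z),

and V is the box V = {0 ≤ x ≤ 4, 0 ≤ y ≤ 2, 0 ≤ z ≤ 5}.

By the divergence theorem,

    ∯_{∂V} F · n dS = ∭_V (∇ · F) dV.

Compute the divergence:
    ∇ · F = ∂F_x/∂x + ∂F_y/∂y + ∂F_z/∂z = y + z + x = x + y + z.

V is a rectangular box, so dV = dx dy dz with 0 ≤ x ≤ 4, 0 ≤ y ≤ 2, 0 ≤ z ≤ 5.

Integrate (x + y + z) over V as an iterated integral:

    ∭_V (∇·F) dV = ∫_0^{4} ∫_0^{2} ∫_0^{5} (x + y + z) dz dy dx.

Inner (z from 0 to 5): 5x + 5y + 25/2.
Middle (y from 0 to 2): 10x + 35.
Outer (x from 0 to 4): 220.

Therefore ∯_{∂V} F · n dS = 220.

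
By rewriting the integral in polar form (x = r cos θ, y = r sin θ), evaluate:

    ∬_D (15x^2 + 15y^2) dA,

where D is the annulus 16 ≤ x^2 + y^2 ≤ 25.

The region D is 4 ≤ r ≤ 5, 0 ≤ θ ≤ 2π in polar coordinates, where x = r cos(θ), y = r sin(θ), and dA = r dr dθ.

Under the substitution, the integrand becomes 15r^2, so

    ∬_D (15x^2 + 15y^2) dA = ∫_{0}^{2π} ∫_{4}^{5} (15r^2) · r dr dθ.

Inner integral (in r): ∫_{4}^{5} (15r^2) · r dr = 5535/4.

Outer integral (in θ): ∫_{0}^{2π} (5535/4) dθ = 5535π/2.

Therefore ∬_D (15x^2 + 15y^2) dA = 5535π/2.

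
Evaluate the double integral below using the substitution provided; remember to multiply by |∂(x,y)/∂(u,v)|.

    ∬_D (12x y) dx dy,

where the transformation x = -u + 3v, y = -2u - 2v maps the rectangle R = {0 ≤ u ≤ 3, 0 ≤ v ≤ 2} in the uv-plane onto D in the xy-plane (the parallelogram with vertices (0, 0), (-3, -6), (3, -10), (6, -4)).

Compute the Jacobian determinant of (x, y) with respect to (u, v):

    ∂(x,y)/∂(u,v) = | -1  3 | = (-1)(-2) - (3)(-2) = 8.
                   | -2  -2 |

Its absolute value is |J| = 8 (the area scaling factor).

Substituting x = -u + 3v, y = -2u - 2v into the integrand,

    12x y → 24u^2 - 48u v - 72v^2,

so the integral becomes

    ∬_R (24u^2 - 48u v - 72v^2) · |J| du dv = ∫_0^3 ∫_0^2 (192u^2 - 384u v - 576v^2) dv du.

Inner (v): 384u^2 - 768u - 1536.
Outer (u): -4608.

Therefore ∬_D (12x y) dx dy = -4608.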